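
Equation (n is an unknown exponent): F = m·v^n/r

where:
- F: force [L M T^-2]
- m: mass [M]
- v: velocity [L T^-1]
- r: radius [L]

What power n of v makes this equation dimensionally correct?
n = 2

F has dimensions [L M T^-2]; v has dimensions [L T^-1].
The rest of the RHS has dimensions [L^-1 M], so v^n must supply [L^2 T^-2].
With n = 2: m·v^2/r has dimensions [L M T^-2], matching the LHS ✓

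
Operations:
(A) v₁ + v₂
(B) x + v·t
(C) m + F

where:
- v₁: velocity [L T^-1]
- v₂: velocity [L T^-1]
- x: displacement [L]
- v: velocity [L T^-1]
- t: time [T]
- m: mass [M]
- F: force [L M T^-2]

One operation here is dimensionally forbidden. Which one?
(C) m + F

(A) v₁ + v₂: v₁ [L T^-1] and v₂ [L T^-1] — same dimensions ✓
(B) x + v·t: x [L] and v·t [L] — same dimensions ✓
(C) m + F: m [M] and F [L M T^-2] — different dimensions cannot be added/subtracted ✗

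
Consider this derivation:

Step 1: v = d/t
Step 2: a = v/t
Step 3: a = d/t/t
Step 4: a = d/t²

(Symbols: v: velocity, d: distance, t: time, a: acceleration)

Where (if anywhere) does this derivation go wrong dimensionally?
No step introduces an error — all steps are dimensionally consistent.

Step 1: v = d/t → LHS [L T^-1], RHS [L T^-1] ✓
Step 2: a = v/t → LHS [L T^-2], RHS [L T^-2] ✓
Step 3: a = d/t/t → LHS [L T^-2], RHS [L T^-2] ✓
Step 4: a = d/t² → LHS [L T^-2], RHS [L T^-2] ✓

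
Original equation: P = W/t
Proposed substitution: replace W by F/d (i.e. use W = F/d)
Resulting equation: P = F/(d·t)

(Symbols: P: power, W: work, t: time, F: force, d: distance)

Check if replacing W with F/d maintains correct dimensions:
No

[W] = [L^2 M T^-2] and [F/d] = [M T^-2]. These differ, so the substitution replaces a quantity by one of different dimensions and the result P = F/(d·t) has LHS [L^2 M T^-3] vs RHS [M T^-3] — inconsistent.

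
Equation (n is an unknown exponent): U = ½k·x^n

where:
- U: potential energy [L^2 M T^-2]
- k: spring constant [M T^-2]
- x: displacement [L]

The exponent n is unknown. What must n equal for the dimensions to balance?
n = 2

U has dimensions [L^2 M T^-2]; x has dimensions [L].
The rest of the RHS has dimensions [M T^-2], so x^n must supply [L^2].
With n = 2: ½k·x^2 has dimensions [L^2 M T^-2], matching the LHS ✓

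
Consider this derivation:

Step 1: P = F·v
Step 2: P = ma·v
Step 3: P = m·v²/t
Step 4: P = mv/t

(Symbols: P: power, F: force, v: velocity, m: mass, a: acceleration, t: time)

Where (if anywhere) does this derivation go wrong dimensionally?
Step 4

Step 1: P = F·v → LHS [L^2 M T^-3], RHS [L^2 M T^-3] ✓
Step 2: P = ma·v → LHS [L^2 M T^-3], RHS [L^2 M T^-3] ✓
Step 3: P = m·v²/t → LHS [L^2 M T^-3], RHS [L^2 M T^-3] ✓
Step 4: P = mv/t → LHS [L^2 M T^-3], RHS [L M T^-2] ✗

The first dimensional inconsistency appears in step 4: P = mv/t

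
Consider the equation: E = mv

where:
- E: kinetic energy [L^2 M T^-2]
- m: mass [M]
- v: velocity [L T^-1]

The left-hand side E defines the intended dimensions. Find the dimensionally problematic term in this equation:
The right-hand side term mv

E has dimensions [L^2 M T^-2], but mv has dimensions [L M T^-1], so the term mv is dimensionally wrong for E.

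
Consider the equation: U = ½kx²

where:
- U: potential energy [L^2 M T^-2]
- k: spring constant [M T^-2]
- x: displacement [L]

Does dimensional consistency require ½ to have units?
No

U has dimensions [L^2 M T^-2] and kx² already has dimensions [L^2 M T^-2], so the equation balances without ½ contributing any dimensions. ½ is a pure (dimensionless) number; changing or removing it would not affect dimensional consistency.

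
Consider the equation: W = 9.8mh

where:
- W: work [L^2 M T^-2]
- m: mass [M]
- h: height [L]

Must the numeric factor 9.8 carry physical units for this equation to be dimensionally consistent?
Yes

W has dimensions [L^2 M T^-2], while mh alone has dimensions [L M]. For the equation to balance, the factor 9.8 must carry dimensions [L T^-2] — it is a dimensional constant (a numerical value of a physical quantity with its units suppressed), not a pure number.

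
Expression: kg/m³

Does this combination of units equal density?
Yes

The expression kg/m³ has dimensions [L^-3 M], which is exactly density [L^-3 M].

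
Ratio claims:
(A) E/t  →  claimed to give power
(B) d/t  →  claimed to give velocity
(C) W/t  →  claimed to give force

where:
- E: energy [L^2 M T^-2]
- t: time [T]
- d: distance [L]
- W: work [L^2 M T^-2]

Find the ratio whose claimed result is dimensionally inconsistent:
(C) W/t does not give force

(A) E/t: [L^2 M T^-3] = power [L^2 M T^-3] ✓
(B) d/t: [L T^-1] = velocity [L T^-1] ✓
(C) W/t: [L^2 M T^-3] ≠ force [L M T^-2] ✗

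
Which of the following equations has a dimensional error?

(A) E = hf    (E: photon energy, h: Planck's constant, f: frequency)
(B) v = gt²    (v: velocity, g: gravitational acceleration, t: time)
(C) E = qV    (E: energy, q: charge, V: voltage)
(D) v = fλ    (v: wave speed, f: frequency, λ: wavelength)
(B) v = gt²

The equation (B) v = gt² is dimensionally incorrect.

LHS (v): [L T^-1]
RHS (gt²): [L] ✗

The dimensions do not match. The other three equations balance.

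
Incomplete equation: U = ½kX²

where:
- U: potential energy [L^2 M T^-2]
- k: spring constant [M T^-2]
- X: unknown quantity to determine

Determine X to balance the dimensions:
X = x (displacement), dimensions [L]

U has dimensions [L^2 M T^-2]; the rest of the RHS (½k) has dimensions [M T^-2].
So X² must have dimensions [L^2], i.e. X has dimensions [L] — X = x (displacement).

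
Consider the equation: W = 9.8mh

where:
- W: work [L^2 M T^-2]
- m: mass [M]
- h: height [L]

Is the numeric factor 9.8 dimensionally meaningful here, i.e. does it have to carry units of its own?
Yes

W has dimensions [L^2 M T^-2], while mh alone has dimensions [L M]. For the equation to balance, the factor 9.8 must carry dimensions [L T^-2] — it is a dimensional constant (a numerical value of a physical quantity with its units suppressed), not a pure number.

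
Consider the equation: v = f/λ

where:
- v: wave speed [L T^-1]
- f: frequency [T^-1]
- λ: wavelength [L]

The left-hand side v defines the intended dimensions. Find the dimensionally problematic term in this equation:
The right-hand side term f/λ

v has dimensions [L T^-1], but f/λ has dimensions [L^-1 T^-1], so the term f/λ is dimensionally wrong for v.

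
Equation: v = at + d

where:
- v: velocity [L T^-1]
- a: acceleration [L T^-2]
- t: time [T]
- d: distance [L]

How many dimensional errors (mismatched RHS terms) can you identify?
1

LHS v: [L T^-1]
- at: [L T^-1] ✓
- d: [L] ✗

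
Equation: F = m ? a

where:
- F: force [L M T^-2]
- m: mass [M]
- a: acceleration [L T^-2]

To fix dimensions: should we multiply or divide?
multiplication (×): F = m × a

F [L M T^-2]; m [M]; a [L T^-2].
m × a → [L M T^-2] ✓
m ÷ a → [L^-1 M T^2] ✗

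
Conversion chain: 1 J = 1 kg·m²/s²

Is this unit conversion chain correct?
The chain is correct (no errors).

Correct: Joule is defined as kg·m²/s²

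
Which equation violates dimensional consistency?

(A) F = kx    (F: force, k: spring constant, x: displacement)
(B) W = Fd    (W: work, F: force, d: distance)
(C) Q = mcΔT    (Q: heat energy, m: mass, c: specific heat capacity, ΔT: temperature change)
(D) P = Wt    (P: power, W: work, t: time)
(D) P = Wt

The equation (D) P = Wt is dimensionally incorrect.

LHS (P): [L^2 M T^-3]
RHS (Wt): [L^2 M T^-1] ✗

The dimensions do not match. The other three equations balance.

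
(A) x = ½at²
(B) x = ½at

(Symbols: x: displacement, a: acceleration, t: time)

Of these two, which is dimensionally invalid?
(B)

(A) x = ½at²: LHS [L], RHS [L] ✓
(B) x = ½at: LHS [L], RHS [L T^-1] ✗

Expression (B) x = ½at is dimensionally incorrect.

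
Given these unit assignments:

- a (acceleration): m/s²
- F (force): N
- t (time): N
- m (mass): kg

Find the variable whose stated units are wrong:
t

The variable t (time) should have units s, not N.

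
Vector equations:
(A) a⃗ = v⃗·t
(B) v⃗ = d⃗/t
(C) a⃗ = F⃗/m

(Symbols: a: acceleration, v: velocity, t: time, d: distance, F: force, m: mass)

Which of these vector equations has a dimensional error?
(A) a⃗ = v⃗·t

(A) a⃗ = v⃗·t: LHS [L T^-2], RHS [L] ✗ — acceleration is velocity per time; should be v⃗/t
(B) v⃗ = d⃗/t: LHS [L T^-1], RHS [L T^-1] ✓ — displacement (vector) divided by time (scalar)
(C) a⃗ = F⃗/m: LHS [L T^-2], RHS [L T^-2] ✓ — force (vector) divided by mass (scalar)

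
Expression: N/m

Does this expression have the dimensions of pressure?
No

The expression N/m has dimensions [M T^-2], but pressure has dimensions [L^-1 M T^-2].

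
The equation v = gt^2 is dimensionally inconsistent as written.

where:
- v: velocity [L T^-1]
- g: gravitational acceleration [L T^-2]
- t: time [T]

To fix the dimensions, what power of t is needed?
The exponent of t should be 1: v = gt

The LHS v has dimensions [L T^-1]; t has dimensions [T].
As written, the RHS gt^2 (exponent 2 on t) has dimensions [L], which does not match.
With exponent 1, the RHS gt has dimensions [L T^-1], matching the LHS.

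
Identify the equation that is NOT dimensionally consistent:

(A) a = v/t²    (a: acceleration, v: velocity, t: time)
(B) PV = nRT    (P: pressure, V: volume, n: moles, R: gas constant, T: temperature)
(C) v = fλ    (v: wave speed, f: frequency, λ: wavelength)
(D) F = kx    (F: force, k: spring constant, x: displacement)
(A) a = v/t²

The equation (A) a = v/t² is dimensionally incorrect.

LHS (a): [L T^-2]
RHS (v/t²): [L T^-3] ✗

The dimensions do not match. The other three equations balance.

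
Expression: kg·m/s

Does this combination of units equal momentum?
Yes

The expression kg·m/s has dimensions [L M T^-1], which is exactly momentum [L M T^-1].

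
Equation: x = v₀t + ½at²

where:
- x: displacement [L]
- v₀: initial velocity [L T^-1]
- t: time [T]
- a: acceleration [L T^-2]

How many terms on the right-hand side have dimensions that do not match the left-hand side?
0

LHS x: [L]
- v₀t: [L] ✓
- ½at²: [L] ✓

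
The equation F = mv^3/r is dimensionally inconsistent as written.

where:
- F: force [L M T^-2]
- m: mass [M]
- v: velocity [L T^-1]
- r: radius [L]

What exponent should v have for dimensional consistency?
The exponent of v should be 2: F = mv^2/r

The LHS F has dimensions [L M T^-2]; v has dimensions [L T^-1].
As written, the RHS mv^3/r (exponent 3 on v) has dimensions [L^2 M T^-3], which does not match.
With exponent 2, the RHS mv^2/r has dimensions [L M T^-2], matching the LHS.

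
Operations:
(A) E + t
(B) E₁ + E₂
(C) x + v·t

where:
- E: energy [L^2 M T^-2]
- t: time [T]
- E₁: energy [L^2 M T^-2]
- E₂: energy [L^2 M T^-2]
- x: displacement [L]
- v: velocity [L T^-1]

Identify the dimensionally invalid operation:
(A) E + t

(A) E + t: E [L^2 M T^-2] and t [T] — different dimensions cannot be added/subtracted ✗
(B) E₁ + E₂: E₁ [L^2 M T^-2] and E₂ [L^2 M T^-2] — same dimensions ✓
(C) x + v·t: x [L] and v·t [L] — same dimensions ✓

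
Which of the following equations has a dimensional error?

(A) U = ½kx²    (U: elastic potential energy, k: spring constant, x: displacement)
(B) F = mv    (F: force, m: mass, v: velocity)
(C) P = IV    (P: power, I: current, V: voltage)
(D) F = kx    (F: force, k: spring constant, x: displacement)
(B) F = mv

The equation (B) F = mv is dimensionally incorrect.

LHS (F): [L M T^-2]
RHS (mv): [L M T^-1] ✗

The dimensions do not match. The other three equations balance.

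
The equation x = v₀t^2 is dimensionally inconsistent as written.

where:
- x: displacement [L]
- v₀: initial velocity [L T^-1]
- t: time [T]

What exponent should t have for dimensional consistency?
The exponent of t should be 1: x = v₀t

The LHS x has dimensions [L]; t has dimensions [T].
As written, the RHS v₀t^2 (exponent 2 on t) has dimensions [L T], which does not match.
With exponent 1, the RHS v₀t has dimensions [L], matching the LHS.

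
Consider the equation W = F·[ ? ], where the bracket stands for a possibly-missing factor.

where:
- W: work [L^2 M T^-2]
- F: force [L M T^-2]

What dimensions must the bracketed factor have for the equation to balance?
[L] — length (e.g. a distance d)

W has dimensions [L^2 M T^-2]; F has dimensions [L M T^-2].
The bracketed factor must supply [L^2 M T^-2] / [L M T^-2] = [L].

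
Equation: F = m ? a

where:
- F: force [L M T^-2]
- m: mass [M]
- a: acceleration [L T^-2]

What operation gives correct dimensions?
multiplication (×): F = m × a

F [L M T^-2]; m [M]; a [L T^-2].
m × a → [L M T^-2] ✓
m ÷ a → [L^-1 M T^2] ✗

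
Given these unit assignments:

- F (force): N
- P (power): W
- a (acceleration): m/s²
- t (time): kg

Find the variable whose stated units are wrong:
t

The variable t (time) should have units s, not kg.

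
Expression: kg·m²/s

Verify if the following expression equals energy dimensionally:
No

The expression kg·m²/s has dimensions [L^2 M T^-1], but energy has dimensions [L^2 M T^-2].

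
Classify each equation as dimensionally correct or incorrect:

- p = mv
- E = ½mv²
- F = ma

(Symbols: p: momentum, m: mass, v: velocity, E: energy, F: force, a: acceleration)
Dimensionally correct: p = mv, E = ½mv², F = ma
Dimensionally incorrect: none
Ordered (correct first, then incorrect): p = mv, E = ½mv², F = ma

- p = mv: LHS [L M T^-1], RHS [L M T^-1] → correct ✓
- E = ½mv²: LHS [L^2 M T^-2], RHS [L^2 M T^-2] → correct ✓
- F = ma: LHS [L M T^-2], RHS [L M T^-2] → correct ✓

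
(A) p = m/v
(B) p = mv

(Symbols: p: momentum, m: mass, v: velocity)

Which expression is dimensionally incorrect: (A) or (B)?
(A)

(A) p = m/v: LHS [L M T^-1], RHS [L^-1 M T] ✗
(B) p = mv: LHS [L M T^-1], RHS [L M T^-1] ✓

Expression (A) p = m/v is dimensionally incorrect.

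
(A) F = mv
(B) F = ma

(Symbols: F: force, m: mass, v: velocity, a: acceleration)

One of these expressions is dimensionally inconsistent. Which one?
(A)

(A) F = mv: LHS [L M T^-2], RHS [L M T^-1] ✗
(B) F = ma: LHS [L M T^-2], RHS [L M T^-2] ✓

Expression (A) F = mv is dimensionally incorrect.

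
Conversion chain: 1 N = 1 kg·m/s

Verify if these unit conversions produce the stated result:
The chain is incorrect (it contains an error).

Incorrect: Newton is kg·m/s², not kg·m/s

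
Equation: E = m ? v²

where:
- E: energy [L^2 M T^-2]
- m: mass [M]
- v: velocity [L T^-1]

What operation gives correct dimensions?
multiplication (×): E = m × v²

E [L^2 M T^-2]; m [M]; v² [L^2 T^-2].
m × v² → [L^2 M T^-2] ✓
m ÷ v² → [L^-2 M T^2] ✗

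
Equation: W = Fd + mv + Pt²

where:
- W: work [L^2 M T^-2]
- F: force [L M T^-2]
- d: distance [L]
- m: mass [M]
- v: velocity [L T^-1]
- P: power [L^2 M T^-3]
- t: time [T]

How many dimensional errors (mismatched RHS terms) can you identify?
2

LHS W: [L^2 M T^-2]
- Fd: [L^2 M T^-2] ✓
- mv: [L M T^-1] ✗
- Pt²: [L^2 M T^-1] ✗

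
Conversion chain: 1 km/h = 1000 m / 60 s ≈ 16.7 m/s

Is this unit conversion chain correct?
The chain is incorrect (it contains an error).

Incorrect: 1 h = 3600 s, not 60 s (1 km/h ≈ 0.278 m/s)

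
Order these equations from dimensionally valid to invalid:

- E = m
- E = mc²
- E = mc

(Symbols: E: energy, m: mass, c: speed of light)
Dimensionally correct: E = mc²
Dimensionally incorrect: E = m, E = mc
Ordered (correct first, then incorrect): E = mc², E = m, E = mc

- E = m: LHS [L^2 M T^-2], RHS [M] → incorrect ✗
- E = mc²: LHS [L^2 M T^-2], RHS [L^2 M T^-2] → correct ✓
- E = mc: LHS [L^2 M T^-2], RHS [L M T^-1] → incorrect ✗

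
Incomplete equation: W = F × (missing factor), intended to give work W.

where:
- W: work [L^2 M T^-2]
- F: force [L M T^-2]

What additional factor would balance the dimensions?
d (distance), dimensions [L]

W has dimensions [L^2 M T^-2] and F has dimensions [L M T^-2].
The missing factor must have dimensions [L^2 M T^-2] / [L M T^-2] = [L], i.e. distance (d).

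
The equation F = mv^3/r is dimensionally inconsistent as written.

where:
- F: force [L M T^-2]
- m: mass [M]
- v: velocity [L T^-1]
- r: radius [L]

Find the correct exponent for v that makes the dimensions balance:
The exponent of v should be 2: F = mv^2/r

The LHS F has dimensions [L M T^-2]; v has dimensions [L T^-1].
As written, the RHS mv^3/r (exponent 3 on v) has dimensions [L^2 M T^-3], which does not match.
With exponent 2, the RHS mv^2/r has dimensions [L M T^-2], matching the LHS.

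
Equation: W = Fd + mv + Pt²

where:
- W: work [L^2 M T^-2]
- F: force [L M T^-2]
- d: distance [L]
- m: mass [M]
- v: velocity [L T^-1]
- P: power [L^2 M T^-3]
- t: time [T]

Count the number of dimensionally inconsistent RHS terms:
2

LHS W: [L^2 M T^-2]
- Fd: [L^2 M T^-2] ✓
- mv: [L M T^-1] ✗
- Pt²: [L^2 M T^-1] ✗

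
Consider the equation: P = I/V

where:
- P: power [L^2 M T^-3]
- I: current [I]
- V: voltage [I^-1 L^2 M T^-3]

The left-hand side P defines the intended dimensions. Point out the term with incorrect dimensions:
The right-hand side term I/V

P has dimensions [L^2 M T^-3], but I/V has dimensions [I^2 L^-2 M^-1 T^3], so the term I/V is dimensionally wrong for P.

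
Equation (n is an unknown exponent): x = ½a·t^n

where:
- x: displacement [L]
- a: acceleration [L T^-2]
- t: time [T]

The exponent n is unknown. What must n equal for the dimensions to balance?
n = 2

x has dimensions [L]; t has dimensions [T].
The rest of the RHS has dimensions [L T^-2], so t^n must supply [T^2].
With n = 2: ½a·t^2 has dimensions [L], matching the LHS ✓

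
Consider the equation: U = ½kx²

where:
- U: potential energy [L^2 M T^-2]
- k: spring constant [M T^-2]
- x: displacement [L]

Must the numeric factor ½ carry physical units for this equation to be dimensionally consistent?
No

U has dimensions [L^2 M T^-2] and kx² already has dimensions [L^2 M T^-2], so the equation balances without ½ contributing any dimensions. ½ is a pure (dimensionless) number; changing or removing it would not affect dimensional consistency.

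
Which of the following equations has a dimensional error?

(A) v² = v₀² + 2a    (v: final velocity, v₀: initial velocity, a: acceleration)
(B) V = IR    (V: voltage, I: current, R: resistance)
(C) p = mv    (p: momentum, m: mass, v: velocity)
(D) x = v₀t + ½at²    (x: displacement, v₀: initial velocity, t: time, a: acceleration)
(A) v² = v₀² + 2a

The equation (A) v² = v₀² + 2a is dimensionally incorrect.

LHS (v²): [L^2 T^-2]
RHS terms:
  - v₀²: [L^2 T^-2] ✓
  - 2a: [L T^-2] ✗ (does not match LHS)

The dimensions do not match. The other three equations balance.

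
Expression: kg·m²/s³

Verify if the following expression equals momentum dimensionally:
No

The expression kg·m²/s³ has dimensions [L^2 M T^-3], but momentum has dimensions [L M T^-1].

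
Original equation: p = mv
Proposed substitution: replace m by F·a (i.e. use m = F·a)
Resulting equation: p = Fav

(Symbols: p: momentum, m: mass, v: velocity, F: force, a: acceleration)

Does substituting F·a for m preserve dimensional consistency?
No

[m] = [M] and [F·a] = [L^2 M T^-4]. These differ, so the substitution replaces a quantity by one of different dimensions and the result p = Fav has LHS [L M T^-1] vs RHS [L^3 M T^-5] — inconsistent.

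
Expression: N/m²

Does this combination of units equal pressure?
Yes

The expression N/m² has dimensions [L^-1 M T^-2], which is exactly pressure [L^-1 M T^-2].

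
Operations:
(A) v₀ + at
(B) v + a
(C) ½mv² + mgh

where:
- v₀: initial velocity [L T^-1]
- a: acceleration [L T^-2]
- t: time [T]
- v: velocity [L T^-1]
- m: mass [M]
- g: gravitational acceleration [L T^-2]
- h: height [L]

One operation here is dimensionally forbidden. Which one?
(B) v + a

(A) v₀ + at: v₀ [L T^-1] and at [L T^-1] — same dimensions ✓
(B) v + a: v [L T^-1] and a [L T^-2] — different dimensions cannot be added/subtracted ✗
(C) ½mv² + mgh: ½mv² [L^2 M T^-2] and mgh [L^2 M T^-2] — same dimensions ✓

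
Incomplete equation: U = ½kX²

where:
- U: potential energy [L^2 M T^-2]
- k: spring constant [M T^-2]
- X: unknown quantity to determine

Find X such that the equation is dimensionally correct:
X = x (displacement), dimensions [L]

U has dimensions [L^2 M T^-2]; the rest of the RHS (½k) has dimensions [M T^-2].
So X² must have dimensions [L^2], i.e. X has dimensions [L] — X = x (displacement).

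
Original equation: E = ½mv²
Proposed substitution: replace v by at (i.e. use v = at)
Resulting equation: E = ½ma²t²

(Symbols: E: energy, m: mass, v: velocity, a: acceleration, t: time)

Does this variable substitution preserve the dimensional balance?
Yes

[v] = [L T^-1] and [at] = [L T^-1]. These match, so the substitution replaces a quantity by one of the same dimensions and the result E = ½ma²t² has LHS [L^2 M T^-2] vs RHS [L^2 M T^-2] — still consistent.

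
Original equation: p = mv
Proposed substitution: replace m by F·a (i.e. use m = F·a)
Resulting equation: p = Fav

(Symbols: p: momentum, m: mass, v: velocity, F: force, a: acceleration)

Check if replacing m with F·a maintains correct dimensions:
No

[m] = [M] and [F·a] = [L^2 M T^-4]. These differ, so the substitution replaces a quantity by one of different dimensions and the result p = Fav has LHS [L M T^-1] vs RHS [L^3 M T^-5] — inconsistent.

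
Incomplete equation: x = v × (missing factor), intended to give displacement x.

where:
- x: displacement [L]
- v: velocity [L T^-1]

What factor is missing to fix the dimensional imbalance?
t (time), dimensions [T]

x has dimensions [L] and v has dimensions [L T^-1].
The missing factor must have dimensions [L] / [L T^-1] = [T], i.e. time (t).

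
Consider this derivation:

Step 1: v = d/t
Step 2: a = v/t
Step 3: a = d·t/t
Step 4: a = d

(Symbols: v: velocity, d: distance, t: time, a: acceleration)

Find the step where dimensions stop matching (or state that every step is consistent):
Step 3

Step 1: v = d/t → LHS [L T^-1], RHS [L T^-1] ✓
Step 2: a = v/t → LHS [L T^-2], RHS [L T^-2] ✓
Step 3: a = d·t/t → LHS [L T^-2], RHS [L] ✗

The first dimensional inconsistency appears in step 3: a = d·t/t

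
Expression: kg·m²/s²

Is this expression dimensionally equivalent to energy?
Yes

The expression kg·m²/s² has dimensions [L^2 M T^-2], which is exactly energy [L^2 M T^-2].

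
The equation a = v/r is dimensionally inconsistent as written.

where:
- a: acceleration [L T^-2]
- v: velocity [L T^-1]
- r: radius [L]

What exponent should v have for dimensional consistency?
The exponent of v should be 2: a = v^2/r

The LHS a has dimensions [L T^-2]; v has dimensions [L T^-1].
As written, the RHS v/r (exponent 1 on v) has dimensions [T^-1], which does not match.
With exponent 2, the RHS v^2/r has dimensions [L T^-2], matching the LHS.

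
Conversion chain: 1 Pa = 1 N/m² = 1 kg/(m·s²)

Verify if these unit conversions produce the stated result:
The chain is correct (no errors).

Correct: Pascal is Newton per square meter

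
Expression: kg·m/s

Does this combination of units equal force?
No

The expression kg·m/s has dimensions [L M T^-1], but force has dimensions [L M T^-2].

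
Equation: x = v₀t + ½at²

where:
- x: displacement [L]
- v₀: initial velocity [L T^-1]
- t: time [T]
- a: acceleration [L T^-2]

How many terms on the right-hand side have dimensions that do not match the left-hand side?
0

LHS x: [L]
- v₀t: [L] ✓
- ½at²: [L] ✓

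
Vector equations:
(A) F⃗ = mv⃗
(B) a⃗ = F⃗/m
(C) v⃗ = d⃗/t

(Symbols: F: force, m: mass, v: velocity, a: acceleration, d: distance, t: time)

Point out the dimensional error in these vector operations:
(A) F⃗ = mv⃗

(A) F⃗ = mv⃗: LHS [L M T^-2], RHS [L M T^-1] ✗ — mass times velocity is momentum, not force; should be ma⃗
(B) a⃗ = F⃗/m: LHS [L T^-2], RHS [L T^-2] ✓ — force (vector) divided by mass (scalar)
(C) v⃗ = d⃗/t: LHS [L T^-1], RHS [L T^-1] ✓ — displacement (vector) divided by time (scalar)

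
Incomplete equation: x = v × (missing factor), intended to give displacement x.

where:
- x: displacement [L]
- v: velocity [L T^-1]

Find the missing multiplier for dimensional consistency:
t (time), dimensions [T]

x has dimensions [L] and v has dimensions [L T^-1].
The missing factor must have dimensions [L] / [L T^-1] = [T], i.e. time (t).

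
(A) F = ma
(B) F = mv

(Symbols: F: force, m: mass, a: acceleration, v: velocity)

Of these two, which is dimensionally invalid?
(B)

(A) F = ma: LHS [L M T^-2], RHS [L M T^-2] ✓
(B) F = mv: LHS [L M T^-2], RHS [L M T^-1] ✗

Expression (B) F = mv is dimensionally incorrect.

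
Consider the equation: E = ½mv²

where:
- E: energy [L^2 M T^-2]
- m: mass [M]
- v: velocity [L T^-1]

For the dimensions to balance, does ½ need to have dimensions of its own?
No

E has dimensions [L^2 M T^-2] and mv² already has dimensions [L^2 M T^-2], so the equation balances without ½ contributing any dimensions. ½ is a pure (dimensionless) number; changing or removing it would not affect dimensional consistency.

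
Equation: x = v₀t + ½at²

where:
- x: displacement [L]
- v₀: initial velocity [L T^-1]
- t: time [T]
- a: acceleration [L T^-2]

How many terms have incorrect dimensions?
0

LHS x: [L]
- v₀t: [L] ✓
- ½at²: [L] ✓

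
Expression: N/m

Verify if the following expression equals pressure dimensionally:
No

The expression N/m has dimensions [M T^-2], but pressure has dimensions [L^-1 M T^-2].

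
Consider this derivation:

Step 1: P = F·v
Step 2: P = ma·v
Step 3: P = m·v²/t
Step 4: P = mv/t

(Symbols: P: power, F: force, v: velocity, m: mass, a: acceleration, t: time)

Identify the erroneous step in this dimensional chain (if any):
Step 4

Step 1: P = F·v → LHS [L^2 M T^-3], RHS [L^2 M T^-3] ✓
Step 2: P = ma·v → LHS [L^2 M T^-3], RHS [L^2 M T^-3] ✓
Step 3: P = m·v²/t → LHS [L^2 M T^-3], RHS [L^2 M T^-3] ✓
Step 4: P = mv/t → LHS [L^2 M T^-3], RHS [L M T^-2] ✗

The first dimensional inconsistency appears in step 4: P = mv/t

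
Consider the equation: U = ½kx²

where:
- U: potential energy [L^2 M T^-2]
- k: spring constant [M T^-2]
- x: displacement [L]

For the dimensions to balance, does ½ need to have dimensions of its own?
No

U has dimensions [L^2 M T^-2] and kx² already has dimensions [L^2 M T^-2], so the equation balances without ½ contributing any dimensions. ½ is a pure (dimensionless) number; changing or removing it would not affect dimensional consistency.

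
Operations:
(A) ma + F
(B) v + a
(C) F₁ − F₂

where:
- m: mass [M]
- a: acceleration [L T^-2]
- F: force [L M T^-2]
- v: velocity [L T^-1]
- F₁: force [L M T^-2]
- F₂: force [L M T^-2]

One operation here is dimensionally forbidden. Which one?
(B) v + a

(A) ma + F: ma [L M T^-2] and F [L M T^-2] — same dimensions ✓
(B) v + a: v [L T^-1] and a [L T^-2] — different dimensions cannot be added/subtracted ✗
(C) F₁ − F₂: F₁ [L M T^-2] and F₂ [L M T^-2] — same dimensions ✓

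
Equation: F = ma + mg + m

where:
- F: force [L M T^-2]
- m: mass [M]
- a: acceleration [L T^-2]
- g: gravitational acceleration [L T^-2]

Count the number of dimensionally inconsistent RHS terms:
1

LHS F: [L M T^-2]
- ma: [L M T^-2] ✓
- mg: [L M T^-2] ✓
- m: [M] ✗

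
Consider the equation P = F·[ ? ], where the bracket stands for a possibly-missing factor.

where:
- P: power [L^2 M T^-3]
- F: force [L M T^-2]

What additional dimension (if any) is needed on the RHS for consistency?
[L T^-1] — velocity (e.g. v)

P has dimensions [L^2 M T^-3]; F has dimensions [L M T^-2].
The bracketed factor must supply [L^2 M T^-3] / [L M T^-2] = [L T^-1].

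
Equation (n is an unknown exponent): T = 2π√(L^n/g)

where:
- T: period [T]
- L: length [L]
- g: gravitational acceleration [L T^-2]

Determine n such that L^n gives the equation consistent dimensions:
n = 1

T has dimensions [T]; L has dimensions [L].
With n = 1: 2π√(L^1/g) has dimensions [T], matching the LHS ✓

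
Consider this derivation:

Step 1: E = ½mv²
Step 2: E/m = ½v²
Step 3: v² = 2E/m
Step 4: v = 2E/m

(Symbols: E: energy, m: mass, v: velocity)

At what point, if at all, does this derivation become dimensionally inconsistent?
Step 4

Step 1: E = ½mv² → LHS [L^2 M T^-2], RHS [L^2 M T^-2] ✓
Step 2: E/m = ½v² → LHS [L^2 T^-2], RHS [L^2 T^-2] ✓
Step 3: v² = 2E/m → LHS [L^2 T^-2], RHS [L^2 T^-2] ✓
Step 4: v = 2E/m → LHS [L T^-1], RHS [L^2 T^-2] ✗

The first dimensional inconsistency appears in step 4: v = 2E/m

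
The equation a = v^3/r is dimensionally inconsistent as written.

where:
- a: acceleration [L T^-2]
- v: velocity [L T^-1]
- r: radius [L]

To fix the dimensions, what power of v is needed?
The exponent of v should be 2: a = v^2/r

The LHS a has dimensions [L T^-2]; v has dimensions [L T^-1].
As written, the RHS v^3/r (exponent 3 on v) has dimensions [L^2 T^-3], which does not match.
With exponent 2, the RHS v^2/r has dimensions [L T^-2], matching the LHS.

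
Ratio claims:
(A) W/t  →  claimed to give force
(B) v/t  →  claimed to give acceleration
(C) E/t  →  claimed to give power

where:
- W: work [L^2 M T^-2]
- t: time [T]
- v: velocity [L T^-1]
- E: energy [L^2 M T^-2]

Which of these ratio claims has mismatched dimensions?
(A) W/t does not give force

(A) W/t: [L^2 M T^-3] ≠ force [L M T^-2] ✗
(B) v/t: [L T^-2] = acceleration [L T^-2] ✓
(C) E/t: [L^2 M T^-3] = power [L^2 M T^-3] ✓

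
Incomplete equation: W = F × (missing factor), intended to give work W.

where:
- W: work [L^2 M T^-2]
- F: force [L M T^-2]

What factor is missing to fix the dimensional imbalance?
d (distance), dimensions [L]

W has dimensions [L^2 M T^-2] and F has dimensions [L M T^-2].
The missing factor must have dimensions [L^2 M T^-2] / [L M T^-2] = [L], i.e. distance (d).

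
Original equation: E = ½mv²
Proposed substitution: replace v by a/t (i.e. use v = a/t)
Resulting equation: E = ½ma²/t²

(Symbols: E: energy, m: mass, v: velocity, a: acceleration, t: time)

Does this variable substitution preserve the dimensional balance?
No

[v] = [L T^-1] and [a/t] = [L T^-3]. These differ, so the substitution replaces a quantity by one of different dimensions and the result E = ½ma²/t² has LHS [L^2 M T^-2] vs RHS [L^2 M T^-6] — inconsistent.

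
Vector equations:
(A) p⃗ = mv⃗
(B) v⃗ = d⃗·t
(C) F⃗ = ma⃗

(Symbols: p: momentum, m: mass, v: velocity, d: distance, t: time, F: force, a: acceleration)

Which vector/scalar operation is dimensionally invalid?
(B) v⃗ = d⃗·t

(A) p⃗ = mv⃗: LHS [L M T^-1], RHS [L M T^-1] ✓ — mass (scalar) times velocity (vector)
(B) v⃗ = d⃗·t: LHS [L T^-1], RHS [L T] ✗ — velocity is displacement per time; should be d⃗/t
(C) F⃗ = ma⃗: LHS [L M T^-2], RHS [L M T^-2] ✓ — Force and acceleration are vectors, mass is a scalar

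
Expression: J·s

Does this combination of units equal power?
No

The expression J·s has dimensions [L^2 M T^-1], but power has dimensions [L^2 M T^-3].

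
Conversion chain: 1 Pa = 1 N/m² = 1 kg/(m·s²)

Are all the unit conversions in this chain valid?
The chain is correct (no errors).

Correct: Pascal is Newton per square meter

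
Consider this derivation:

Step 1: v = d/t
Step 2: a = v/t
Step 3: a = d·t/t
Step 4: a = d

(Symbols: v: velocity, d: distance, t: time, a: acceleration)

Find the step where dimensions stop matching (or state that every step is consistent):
Step 3

Step 1: v = d/t → LHS [L T^-1], RHS [L T^-1] ✓
Step 2: a = v/t → LHS [L T^-2], RHS [L T^-2] ✓
Step 3: a = d·t/t → LHS [L T^-2], RHS [L] ✗

The first dimensional inconsistency appears in step 3: a = d·t/t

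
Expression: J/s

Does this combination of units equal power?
Yes

The expression J/s has dimensions [L^2 M T^-3], which is exactly power [L^2 M T^-3].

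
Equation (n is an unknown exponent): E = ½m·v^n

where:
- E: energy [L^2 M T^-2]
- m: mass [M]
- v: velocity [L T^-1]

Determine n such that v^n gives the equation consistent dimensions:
n = 2

E has dimensions [L^2 M T^-2]; v has dimensions [L T^-1].
The rest of the RHS has dimensions [M], so v^n must supply [L^2 T^-2].
With n = 2: ½m·v^2 has dimensions [L^2 M T^-2], matching the LHS ✓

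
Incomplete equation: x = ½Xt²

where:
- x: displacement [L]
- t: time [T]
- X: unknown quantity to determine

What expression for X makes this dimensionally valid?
X = a (acceleration), dimensions [L T^-2]

x has dimensions [L]; the rest of the RHS (½ t²) has dimensions [T^2].
So X must have dimensions [L T^-2] — X = a (acceleration).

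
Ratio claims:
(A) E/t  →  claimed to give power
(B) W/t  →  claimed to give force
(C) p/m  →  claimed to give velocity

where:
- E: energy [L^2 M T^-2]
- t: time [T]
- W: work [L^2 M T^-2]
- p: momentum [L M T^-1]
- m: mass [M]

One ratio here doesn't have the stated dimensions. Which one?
(B) W/t does not give force

(A) E/t: [L^2 M T^-3] = power [L^2 M T^-3] ✓
(B) W/t: [L^2 M T^-3] ≠ force [L M T^-2] ✗
(C) p/m: [L T^-1] = velocity [L T^-1] ✓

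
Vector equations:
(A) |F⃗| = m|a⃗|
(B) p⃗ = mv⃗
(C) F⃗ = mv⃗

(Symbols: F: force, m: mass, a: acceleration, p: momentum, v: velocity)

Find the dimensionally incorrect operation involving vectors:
(C) F⃗ = mv⃗

(A) |F⃗| = m|a⃗|: LHS [L M T^-2], RHS [L M T^-2] ✓ — magnitudes of vectors are scalars
(B) p⃗ = mv⃗: LHS [L M T^-1], RHS [L M T^-1] ✓ — mass (scalar) times velocity (vector)
(C) F⃗ = mv⃗: LHS [L M T^-2], RHS [L M T^-1] ✗ — mass times velocity is momentum, not force; should be ma⃗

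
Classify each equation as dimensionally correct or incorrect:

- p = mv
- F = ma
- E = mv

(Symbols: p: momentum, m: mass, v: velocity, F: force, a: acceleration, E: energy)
Dimensionally correct: p = mv, F = ma
Dimensionally incorrect: E = mv
Ordered (correct first, then incorrect): p = mv, F = ma, E = mv

- p = mv: LHS [L M T^-1], RHS [L M T^-1] → correct ✓
- F = ma: LHS [L M T^-2], RHS [L M T^-2] → correct ✓
- E = mv: LHS [L^2 M T^-2], RHS [L M T^-1] → incorrect ✗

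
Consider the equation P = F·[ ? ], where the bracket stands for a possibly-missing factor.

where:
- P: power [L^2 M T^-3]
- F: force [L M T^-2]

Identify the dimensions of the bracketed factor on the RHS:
[L T^-1] — velocity (e.g. v)

P has dimensions [L^2 M T^-3]; F has dimensions [L M T^-2].
The bracketed factor must supply [L^2 M T^-3] / [L M T^-2] = [L T^-1].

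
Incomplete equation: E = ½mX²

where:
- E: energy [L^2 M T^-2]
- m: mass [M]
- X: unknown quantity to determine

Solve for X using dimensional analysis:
X = v (velocity), dimensions [L T^-1]

E has dimensions [L^2 M T^-2]; the rest of the RHS (½m) has dimensions [M].
So X² must have dimensions [L^2 T^-2], i.e. X has dimensions [L T^-1] — X = v (velocity).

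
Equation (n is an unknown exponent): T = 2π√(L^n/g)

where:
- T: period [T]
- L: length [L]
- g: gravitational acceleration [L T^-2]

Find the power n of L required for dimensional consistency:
n = 1

T has dimensions [T]; L has dimensions [L].
With n = 1: 2π√(L^1/g) has dimensions [T], matching the LHS ✓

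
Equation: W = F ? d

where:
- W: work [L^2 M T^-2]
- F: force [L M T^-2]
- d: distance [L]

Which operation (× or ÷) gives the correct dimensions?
multiplication (×): W = F × d

W [L^2 M T^-2]; F [L M T^-2]; d [L].
F × d → [L^2 M T^-2] ✓
F ÷ d → [M T^-2] ✗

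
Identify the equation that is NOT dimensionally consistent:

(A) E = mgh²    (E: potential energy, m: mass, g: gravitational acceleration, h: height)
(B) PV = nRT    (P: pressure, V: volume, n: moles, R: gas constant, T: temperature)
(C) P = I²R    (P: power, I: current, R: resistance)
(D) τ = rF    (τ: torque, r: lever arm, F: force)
(A) E = mgh²

The equation (A) E = mgh² is dimensionally incorrect.

LHS (E): [L^2 M T^-2]
RHS (mgh²): [L^3 M T^-2] ✗

The dimensions do not match. The other three equations balance.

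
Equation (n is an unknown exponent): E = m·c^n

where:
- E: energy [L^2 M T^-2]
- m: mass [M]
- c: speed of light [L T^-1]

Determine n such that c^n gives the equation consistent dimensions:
n = 2

E has dimensions [L^2 M T^-2]; c has dimensions [L T^-1].
The rest of the RHS has dimensions [M], so c^n must supply [L^2 T^-2].
With n = 2: m·c^2 has dimensions [L^2 M T^-2], matching the LHS ✓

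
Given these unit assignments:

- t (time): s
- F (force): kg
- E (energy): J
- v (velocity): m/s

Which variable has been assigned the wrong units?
F

The variable F (force) should have units N, not kg.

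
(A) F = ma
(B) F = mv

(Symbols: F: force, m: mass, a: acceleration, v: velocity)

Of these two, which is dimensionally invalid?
(B)

(A) F = ma: LHS [L M T^-2], RHS [L M T^-2] ✓
(B) F = mv: LHS [L M T^-2], RHS [L M T^-1] ✗

Expression (B) F = mv is dimensionally incorrect.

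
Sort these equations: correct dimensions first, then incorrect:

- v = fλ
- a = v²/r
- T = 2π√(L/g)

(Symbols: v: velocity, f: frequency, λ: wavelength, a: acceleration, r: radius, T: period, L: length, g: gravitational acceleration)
Dimensionally correct: v = fλ, a = v²/r, T = 2π√(L/g)
Dimensionally incorrect: none
Ordered (correct first, then incorrect): v = fλ, a = v²/r, T = 2π√(L/g)

- v = fλ: LHS [L T^-1], RHS [L T^-1] → correct ✓
- a = v²/r: LHS [L T^-2], RHS [L T^-2] → correct ✓
- T = 2π√(L/g): LHS [T], RHS [T] → correct ✓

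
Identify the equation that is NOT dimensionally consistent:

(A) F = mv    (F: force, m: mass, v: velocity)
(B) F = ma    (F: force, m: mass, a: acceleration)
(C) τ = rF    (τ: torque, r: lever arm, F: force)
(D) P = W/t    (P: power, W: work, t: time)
(A) F = mv

The equation (A) F = mv is dimensionally incorrect.

LHS (F): [L M T^-2]
RHS (mv): [L M T^-1] ✗

The dimensions do not match. The other three equations balance.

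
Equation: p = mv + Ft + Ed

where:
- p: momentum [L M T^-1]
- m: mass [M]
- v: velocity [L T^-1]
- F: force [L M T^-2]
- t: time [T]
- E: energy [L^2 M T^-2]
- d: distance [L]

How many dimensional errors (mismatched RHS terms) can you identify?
1

LHS p: [L M T^-1]
- mv: [L M T^-1] ✓
- Ft: [L M T^-1] ✓
- Ed: [L^3 M T^-2] ✗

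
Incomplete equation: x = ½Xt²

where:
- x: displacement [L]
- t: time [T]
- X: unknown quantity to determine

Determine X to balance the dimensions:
X = a (acceleration), dimensions [L T^-2]

x has dimensions [L]; the rest of the RHS (½ t²) has dimensions [T^2].
So X must have dimensions [L T^-2] — X = a (acceleration).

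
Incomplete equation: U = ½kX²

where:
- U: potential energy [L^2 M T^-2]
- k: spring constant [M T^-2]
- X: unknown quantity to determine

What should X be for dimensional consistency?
X = x (displacement), dimensions [L]

U has dimensions [L^2 M T^-2]; the rest of the RHS (½k) has dimensions [M T^-2].
So X² must have dimensions [L^2], i.e. X has dimensions [L] — X = x (displacement).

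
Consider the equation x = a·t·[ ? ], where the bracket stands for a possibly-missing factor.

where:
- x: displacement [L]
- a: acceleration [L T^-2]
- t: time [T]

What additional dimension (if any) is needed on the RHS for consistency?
[T] — time (e.g. t)

x has dimensions [L]; a·t has dimensions [L T^-1].
The bracketed factor must supply [L] / [L T^-1] = [T].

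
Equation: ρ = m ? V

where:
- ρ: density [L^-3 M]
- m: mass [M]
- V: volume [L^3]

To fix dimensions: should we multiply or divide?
division (÷): ρ = m ÷ V

ρ [L^-3 M]; m [M]; V [L^3].
m × V → [L^3 M] ✗
m ÷ V → [L^-3 M] ✓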